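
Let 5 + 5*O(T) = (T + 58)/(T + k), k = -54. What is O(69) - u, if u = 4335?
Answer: -325073/75 ≈ -4334.3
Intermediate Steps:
O(T) = -1 + (58 + T)/(5*(-54 + T)) (O(T) = -1 + ((T + 58)/(T - 54))/5 = -1 + ((58 + T)/(-54 + T))/5 = -1 + (58 + T)/(5*(-54 + T)))
O(69) - u = 4*(82 - 1*69)/(5*(-54 + 69)) - 1*4335 = (⅘)*(82 - 69)/15 - 4335 = (⅘)*(1/15)*13 - 4335 = 52/75 - 4335 = -325073/75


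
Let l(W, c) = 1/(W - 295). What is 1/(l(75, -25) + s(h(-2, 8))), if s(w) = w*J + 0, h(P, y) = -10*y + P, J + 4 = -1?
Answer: 220/90199 ≈ 0.0024391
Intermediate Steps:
J = -5 (J = -4 - 1 = -5)
h(P, y) = P - 10*y
l(W, c) = 1/(-295 + W)
s(w) = -5*w (s(w) = w*(-5) + 0 = -5*w + 0 = -5*w)
1/(l(75, -25) + s(h(-2, 8))) = 1/(1/(-295 + 75) - 5*(-2 - 10*8)) = 1/(1/(-220) - 5*(-2 - 80)) = 1/(-1/220 - 5*(-82)) = 1/(-1/220 + 410) = 1/(90199/220) = 220/90199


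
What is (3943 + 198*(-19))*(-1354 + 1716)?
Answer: 65522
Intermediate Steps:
(3943 + 198*(-19))*(-1354 + 1716) = (3943 - 3762)*362 = 181*362 = 65522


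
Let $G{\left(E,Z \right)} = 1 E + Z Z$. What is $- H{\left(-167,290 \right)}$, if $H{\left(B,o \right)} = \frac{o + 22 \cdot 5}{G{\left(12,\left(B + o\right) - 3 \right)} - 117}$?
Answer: $- \frac{80}{2859} \approx -0.027982$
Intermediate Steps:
$G{\left(E,Z \right)} = E + Z^{2}$
$H{\left(B,o \right)} = \frac{110 + o}{-105 + \left(-3 + B + o\right)^{2}}$ ($H{\left(B,o \right)} = \frac{o + 22 \cdot 5}{\left(12 + \left(\left(B + o\right) - 3\right)^{2}\right) - 117} = \frac{o + 110}{\left(12 + \left(-3 + B + o\right)^{2}\right) - 117} = \frac{110 + o}{-105 + \left(-3 + B + o\right)^{2}}$)
$- H{\left(-167,290 \right)} = - \frac{110 + 290}{-105 + \left(-3 - 167 + 290\right)^{2}} = - \frac{400}{-105 + 120^{2}} = - \frac{400}{-105 + 14400} = - \frac{400}{14295} = \left(-1\right) \frac{80}{2859} = - \frac{80}{2859}$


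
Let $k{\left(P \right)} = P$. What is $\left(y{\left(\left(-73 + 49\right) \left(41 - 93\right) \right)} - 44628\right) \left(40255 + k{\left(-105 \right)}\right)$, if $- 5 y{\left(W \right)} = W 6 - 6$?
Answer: $-1851894660$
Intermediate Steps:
$y{\left(W \right)} = \frac{6}{5} - \frac{6 W}{5}$ ($y{\left(W \right)} = - \frac{W 6 - 6}{5} = - \frac{6 W - 6}{5} = - \frac{-6 + 6 W}{5} = \frac{6}{5} - \frac{6 W}{5}$)
$\left(y{\left(\left(-73 + 49\right) \left(41 - 93\right) \right)} - 44628\right) \left(40255 + k{\left(-105 \right)}\right) = \left(\left(\frac{6}{5} - \frac{6 \left(-73 + 49\right) \left(41 - 93\right)}{5}\right) - 44628\right) \left(40255 - 105\right) = \left(\left(\frac{6}{5} - \frac{6 \left(\left(-24\right) \left(-52\right)\right)}{5}\right) - 44628\right) 40150 = \left(\left(\frac{6}{5} - \frac{7488}{5}\right) - 44628\right) 40150 = \left(- \frac{7482}{5} - 44628\right) 40150 = \left(- \frac{230622}{5}\right) 40150 = -1851894660$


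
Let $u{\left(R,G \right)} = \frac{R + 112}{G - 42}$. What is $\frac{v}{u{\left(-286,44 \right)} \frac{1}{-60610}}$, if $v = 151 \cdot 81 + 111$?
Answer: $8598260$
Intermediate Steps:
$u{\left(R,G \right)} = \frac{112 + R}{-42 + G}$
$v = 12342$ ($v = 12231 + 111 = 12342$)
$\frac{v}{u{\left(-286,44 \right)} \frac{1}{-60610}} = \frac{12342}{\frac{112 - 286}{-42 + 44} \frac{1}{-60610}} = \frac{12342}{\frac{1}{2} \left(-174\right) \left(- \frac{1}{60610}\right)} = \frac{12342}{\left(-87\right) \left(- \frac{1}{60610}\right)} = \frac{12342}{\frac{3}{2090}} = 12342 \cdot \frac{2090}{3} = 8598260$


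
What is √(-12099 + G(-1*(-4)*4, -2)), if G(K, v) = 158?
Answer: I*√11941 ≈ 109.27*I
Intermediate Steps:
√(-12099 + G(-1*(-4)*4, -2)) = √(-12099 + 158) = √(-11941) = I*√11941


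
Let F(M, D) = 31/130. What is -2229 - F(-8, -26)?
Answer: -289801/130 ≈ -2229.2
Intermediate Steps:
F(M, D) = 31/130 (F(M, D) = 31*(1/130) = 31/130)
-2229 - F(-8, -26) = -2229 - 1*31/130 = -2229 - 31/130 = -289801/130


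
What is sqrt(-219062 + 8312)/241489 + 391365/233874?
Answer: 14495/8662 + 5*I*sqrt(8430)/241489 ≈ 1.6734 + 0.001901*I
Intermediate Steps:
sqrt(-219062 + 8312)/241489 + 391365/233874 = sqrt(-210750)*(1/241489) + 391365*(1/233874) = (5*I*sqrt(8430))*(1/241489) + 14495/8662 = 5*I*sqrt(8430)/241489 + 14495/8662 = 14495/8662 + 5*I*sqrt(8430)/241489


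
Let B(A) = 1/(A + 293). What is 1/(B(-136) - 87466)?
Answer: -157/13732161 ≈ -1.1433e-5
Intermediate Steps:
B(A) = 1/(293 + A)
1/(B(-136) - 87466) = 1/(1/(293 - 136) - 87466) = 1/(1/157 - 87466) = 1/(-13732161/157) = -157/13732161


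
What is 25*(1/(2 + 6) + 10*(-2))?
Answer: -3975/8 ≈ -496.88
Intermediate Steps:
25*(1/(2 + 6) + 10*(-2)) = 25*(1/8 - 20) = 25*(⅛ - 20) = 25*(-159/8) = -3975/8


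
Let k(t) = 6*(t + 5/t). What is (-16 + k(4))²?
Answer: 961/4 ≈ 240.25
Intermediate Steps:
k(t) = 6*t + 30/t
(-16 + k(4))² = (-16 + (6*4 + 30/4))² = (-16 + (24 + 30*(¼)))² = (-16 + (24 + 15/2))² = (-16 + 63/2)² = (31/2)² = 961/4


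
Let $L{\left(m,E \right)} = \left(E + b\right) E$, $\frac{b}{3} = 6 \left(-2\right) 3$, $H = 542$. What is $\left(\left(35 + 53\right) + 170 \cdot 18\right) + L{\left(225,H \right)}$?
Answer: $238376$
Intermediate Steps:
$b = -108$ ($b = 3 \cdot 6 \left(-2\right) 3 = 3 \left(\left(-12\right) 3\right) = 3 \left(-36\right) = -108$)
$L{\left(m,E \right)} = E \left(-108 + E\right)$ ($L{\left(m,E \right)} = \left(E - 108\right) E = \left(-108 + E\right) E = E \left(-108 + E\right)$)
$\left(\left(35 + 53\right) + 170 \cdot 18\right) + L{\left(225,H \right)} = \left(\left(35 + 53\right) + 170 \cdot 18\right) + 542 \left(-108 + 542\right) = \left(88 + 3060\right) + 542 \cdot 434 = 3148 + 235228 = 238376$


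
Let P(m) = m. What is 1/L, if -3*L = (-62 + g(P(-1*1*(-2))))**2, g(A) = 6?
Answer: -3/3136 ≈ -0.00095663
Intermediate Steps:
L = -3136/3 (L = -(-62 + 6)**2/3 = -1/3*(-56)**2 = -1/3*3136 = -3136/3 ≈ -1045.3)
1/L = 1/(-3136/3) = -3/3136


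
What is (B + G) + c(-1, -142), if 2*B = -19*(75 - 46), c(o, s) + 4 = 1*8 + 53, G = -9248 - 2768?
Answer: -24469/2 ≈ -12235.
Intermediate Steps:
G = -12016
c(o, s) = 57 (c(o, s) = -4 + (1*8 + 53) = -4 + (8 + 53) = -4 + 61 = 57)
B = -551/2 (B = (-19*(75 - 46))/2 = (-19*29)/2 = (1/2)*(-551) = -551/2 ≈ -275.50)
(B + G) + c(-1, -142) = (-551/2 - 12016) + 57 = -24583/2 + 57 = -24469/2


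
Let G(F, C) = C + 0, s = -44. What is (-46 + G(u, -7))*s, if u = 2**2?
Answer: 2332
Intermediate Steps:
u = 4
G(F, C) = C
(-46 + G(u, -7))*s = (-46 - 7)*(-44) = -53*(-44) = 2332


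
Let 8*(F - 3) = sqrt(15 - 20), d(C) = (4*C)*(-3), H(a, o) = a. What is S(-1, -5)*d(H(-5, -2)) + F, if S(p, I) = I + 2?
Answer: -177 + I*sqrt(5)/8 ≈ -177.0 + 0.27951*I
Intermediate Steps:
S(p, I) = 2 + I
d(C) = -12*C
F = 3 + I*sqrt(5)/8 (F = 3 + sqrt(15 - 20)/8 = 3 + sqrt(-5)/8 = 3 + (I*sqrt(5))/8 = 3 + I*sqrt(5)/8 ≈ 3.0 + 0.27951*I)
S(-1, -5)*d(H(-5, -2)) + F = (2 - 5)*(-12*(-5)) + (3 + I*sqrt(5)/8) = -3*60 + (3 + I*sqrt(5)/8) = -180 + (3 + I*sqrt(5)/8) = -177 + I*sqrt(5)/8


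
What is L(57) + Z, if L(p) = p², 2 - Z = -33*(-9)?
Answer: 2954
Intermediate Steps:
Z = -295 (Z = 2 - (-33)*(-9) = 2 - 1*297 = 2 - 297 = -295)
L(57) + Z = 57² - 295 = 3249 - 295 = 2954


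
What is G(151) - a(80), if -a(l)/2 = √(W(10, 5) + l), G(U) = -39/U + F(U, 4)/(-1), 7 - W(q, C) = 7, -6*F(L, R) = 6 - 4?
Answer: 34/453 + 8*√5 ≈ 17.964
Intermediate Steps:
F(L, R) = -⅓ (F(L, R) = -(6 - 4)/6 = -⅙*2 = -⅓)
W(q, C) = 0 (W(q, C) = 7 - 1*7 = 7 - 7 = 0)
G(U) = ⅓ - 39/U (G(U) = -39/U - ⅓/(-1) = -39/U - ⅓*(-1) = -39/U + ⅓ = ⅓ - 39/U)
a(l) = -2*√l (a(l) = -2*√(0 + l) = -2*√l)
G(151) - a(80) = (⅓)*(-117 + 151)/151 - (-2)*√80 = (⅓)*(1/151)*34 - (-2)*4*√5 = 34/453 - (-8)*√5 = 34/453 + 8*√5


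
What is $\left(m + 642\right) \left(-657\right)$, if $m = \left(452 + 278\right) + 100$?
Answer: $-967104$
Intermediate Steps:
$m = 830$ ($m = 730 + 100 = 830$)
$\left(m + 642\right) \left(-657\right) = \left(830 + 642\right) \left(-657\right) = 1472 \left(-657\right) = -967104$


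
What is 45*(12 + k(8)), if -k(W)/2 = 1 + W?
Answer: -270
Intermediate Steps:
k(W) = -2 - 2*W (k(W) = -2*(1 + W) = -2 - 2*W)
45*(12 + k(8)) = 45*(12 + (-2 - 2*8)) = 45*(12 + (-2 - 16)) = 45*(12 - 18) = 45*(-6) = -270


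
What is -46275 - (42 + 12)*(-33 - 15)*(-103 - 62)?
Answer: -473955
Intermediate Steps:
-46275 - (42 + 12)*(-33 - 15)*(-103 - 62) = -46275 - 54*(-48)*(-165) = -46275 - (-2592)*(-165) = -46275 - 1*427680 = -46275 - 427680 = -473955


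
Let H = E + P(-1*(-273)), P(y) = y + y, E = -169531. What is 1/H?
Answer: -1/168985 ≈ -5.9177e-6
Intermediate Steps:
P(y) = 2*y
H = -168985 (H = -169531 + 2*(-1*(-273)) = -169531 + 2*273 = -169531 + 546 = -168985)
1/H = 1/(-168985) = -1/168985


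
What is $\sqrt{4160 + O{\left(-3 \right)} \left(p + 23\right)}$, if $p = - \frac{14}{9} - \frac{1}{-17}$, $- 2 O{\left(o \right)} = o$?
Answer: $\frac{\sqrt{10904055}}{51} \approx 64.748$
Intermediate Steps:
$O{\left(o \right)} = - \frac{o}{2}$
$p = - \frac{229}{153}$ ($p = \left(-14\right) \frac{1}{9} - - \frac{1}{17} = - \frac{14}{9} + \frac{1}{17} = - \frac{229}{153} \approx -1.4967$)
$\sqrt{4160 + O{\left(-3 \right)} \left(p + 23\right)} = \sqrt{4160 + \left(- \frac{1}{2}\right) \left(-3\right) \left(- \frac{229}{153} + 23\right)} = \sqrt{4160 + \frac{3}{2} \cdot \frac{3290}{153}} = \sqrt{4160 + \frac{1645}{51}} = \sqrt{\frac{213805}{51}} = \frac{\sqrt{10904055}}{51}$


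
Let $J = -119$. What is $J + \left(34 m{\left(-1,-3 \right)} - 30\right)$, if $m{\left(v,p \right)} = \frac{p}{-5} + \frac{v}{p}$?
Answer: $- \frac{1759}{15} \approx -117.27$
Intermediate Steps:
$m{\left(v,p \right)} = - \frac{p}{5} + \frac{v}{p}$ ($m{\left(v,p \right)} = p \left(- \frac{1}{5}\right) + \frac{v}{p} = - \frac{p}{5} + \frac{v}{p}$)
$J + \left(34 m{\left(-1,-3 \right)} - 30\right) = -119 - \left(30 - 34 \left(\left(- \frac{1}{5}\right) \left(-3\right) - \frac{1}{-3}\right)\right) = -119 - \left(30 - 34 \left(\frac{3}{5} - - \frac{1}{3}\right)\right) = -119 - \left(30 - 34 \left(\frac{3}{5} + \frac{1}{3}\right)\right) = -119 + \left(34 \cdot \frac{14}{15} - 30\right) = -119 + \left(\frac{476}{15} - 30\right) = -119 + \frac{26}{15} = - \frac{1759}{15}$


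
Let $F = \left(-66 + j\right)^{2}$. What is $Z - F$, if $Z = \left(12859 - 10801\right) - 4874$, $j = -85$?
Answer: $-25617$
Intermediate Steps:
$F = 22801$ ($F = \left(-66 - 85\right)^{2} = \left(-151\right)^{2} = 22801$)
$Z = -2816$ ($Z = 2058 - 4874 = -2816$)
$Z - F = -2816 - 22801 = -25617$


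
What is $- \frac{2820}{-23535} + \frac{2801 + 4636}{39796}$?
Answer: $\frac{19150301}{62439924} \approx 0.3067$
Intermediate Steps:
$- \frac{2820}{-23535} + \frac{2801 + 4636}{39796} = \left(-2820\right) \left(- \frac{1}{23535}\right) + 7437 \cdot \frac{1}{39796} = \frac{188}{1569} + \frac{7437}{39796} = \frac{19150301}{62439924}$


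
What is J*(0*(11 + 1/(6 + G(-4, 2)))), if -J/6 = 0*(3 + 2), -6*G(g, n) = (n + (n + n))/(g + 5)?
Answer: 0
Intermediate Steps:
G(g, n) = -n/(2*(5 + g)) (G(g, n) = -(n + (n + n))/(6*(g + 5)) = -(n + 2*n)/(6*(5 + g)) = -3*n/(6*(5 + g)) = -n/(2*(5 + g)))
J = 0 (J = -0*(3 + 2) = -0*5 = -6*0 = 0)
J*(0*(11 + 1/(6 + G(-4, 2)))) = 0*(0*(11 + 1/(6 - 1*2/(10 + 2*(-4))))) = 0*(0*(11 + 1/(6 - 1*2/(10 - 8)))) = 0*(0*(11 + 1/(6 - 1*2/2))) = 0*(0*(11 + 1/(6 - 1*2*½))) = 0*(0*(11 + 1/(6 - 1))) = 0*(0*(11 + 1/5)) = 0*(0*(11 + ⅕)) = 0*(0*(56/5)) = 0*0 = 0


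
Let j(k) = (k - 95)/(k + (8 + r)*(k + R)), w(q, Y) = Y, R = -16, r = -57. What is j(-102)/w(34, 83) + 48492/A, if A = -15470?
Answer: -2286411607/729317680 ≈ -3.1350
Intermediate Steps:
j(k) = (-95 + k)/(784 - 48*k) (j(k) = (k - 95)/(k + (8 - 57)*(k - 16)) = (-95 + k)/(k - 49*(-16 + k)) = (-95 + k)/(k + (784 - 49*k)) = (-95 + k)/(784 - 48*k))
j(-102)/w(34, 83) + 48492/A = ((-95 - 102)/(16*(49 - 3*(-102))))/83 + 48492/(-15470) = ((1/16)*(-197)/(49 + 306))*(1/83) + 48492*(-1/15470) = ((1/16)*(-197)/355)*(1/83) - 24246/7735 = ((1/16)*(1/355)*(-197))*(1/83) - 24246/7735 = -197/5680*1/83 - 24246/7735 = -197/471440 - 24246/7735 = -2286411607/729317680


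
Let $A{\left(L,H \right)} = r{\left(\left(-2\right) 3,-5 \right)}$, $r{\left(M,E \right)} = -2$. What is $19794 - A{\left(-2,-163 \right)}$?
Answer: $19796$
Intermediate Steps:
$A{\left(L,H \right)} = -2$
$19794 - A{\left(-2,-163 \right)} = 19794 - -2 = 19794 + 2 = 19796$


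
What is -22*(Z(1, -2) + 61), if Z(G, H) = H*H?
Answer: -1430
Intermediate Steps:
Z(G, H) = H²
-22*(Z(1, -2) + 61) = -22*((-2)² + 61) = -22*(4 + 61) = -22*65 = -1430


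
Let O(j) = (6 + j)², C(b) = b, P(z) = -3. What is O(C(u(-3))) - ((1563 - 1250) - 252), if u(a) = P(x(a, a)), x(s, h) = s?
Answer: -52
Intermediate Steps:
u(a) = -3
O(C(u(-3))) - ((1563 - 1250) - 252) = (6 - 3)² - ((1563 - 1250) - 252) = 3² - (313 - 252) = 9 - 1*61 = 9 - 61 = -52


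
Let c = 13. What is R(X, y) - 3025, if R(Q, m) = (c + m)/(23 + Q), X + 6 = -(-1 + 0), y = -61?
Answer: -9083/3 ≈ -3027.7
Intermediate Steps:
X = -5 (X = -6 - (-1 + 0) = -6 - 1*(-1) = -6 + 1 = -5)
R(Q, m) = (13 + m)/(23 + Q)
R(X, y) - 3025 = (13 - 61)/(23 - 5) - 3025 = -48/18 - 3025 = (1/18)*(-48) - 3025 = -8/3 - 3025 = -9083/3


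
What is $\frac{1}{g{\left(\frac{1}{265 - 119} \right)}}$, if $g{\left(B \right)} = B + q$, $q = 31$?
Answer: $\frac{146}{4527} \approx 0.032251$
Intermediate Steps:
$g{\left(B \right)} = 31 + B$ ($g{\left(B \right)} = B + 31 = 31 + B$)
$\frac{1}{g{\left(\frac{1}{265 - 119} \right)}} = \frac{1}{31 + \frac{1}{265 - 119}} = \frac{1}{31 + \frac{1}{146}} = \frac{1}{\frac{4527}{146}} = \frac{146}{4527}$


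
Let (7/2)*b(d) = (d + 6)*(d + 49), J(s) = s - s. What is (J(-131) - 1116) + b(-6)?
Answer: -1116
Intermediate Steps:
J(s) = 0
b(d) = 2*(6 + d)*(49 + d)/7 (b(d) = 2*((d + 6)*(d + 49))/7 = 2*((6 + d)*(49 + d))/7 = 2*(6 + d)*(49 + d)/7)
(J(-131) - 1116) + b(-6) = (0 - 1116) + (84 + (2/7)*(-6)**2 + (110/7)*(-6)) = -1116 + (84 + (2/7)*36 - 660/7) = -1116 + (84 + 72/7 - 660/7) = -1116 + 0 = -1116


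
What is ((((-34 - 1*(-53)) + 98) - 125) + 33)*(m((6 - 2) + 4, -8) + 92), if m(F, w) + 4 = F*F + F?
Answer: 4000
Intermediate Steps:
m(F, w) = -4 + F + F² (m(F, w) = -4 + (F*F + F) = -4 + (F² + F) = -4 + (F + F²) = -4 + F + F²)
((((-34 - 1*(-53)) + 98) - 125) + 33)*(m((6 - 2) + 4, -8) + 92) = ((((-34 - 1*(-53)) + 98) - 125) + 33)*((-4 + ((6 - 2) + 4) + ((6 - 2) + 4)²) + 92) = ((((-34 + 53) + 98) - 125) + 33)*((-4 + (4 + 4) + (4 + 4)²) + 92) = (((19 + 98) - 125) + 33)*((-4 + 8 + 8²) + 92) = ((117 - 125) + 33)*((-4 + 8 + 64) + 92) = (-8 + 33)*(68 + 92) = 25*160 = 4000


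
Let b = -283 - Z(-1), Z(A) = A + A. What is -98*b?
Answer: 27538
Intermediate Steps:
Z(A) = 2*A
b = -281 (b = -283 - 2*(-1) = -283 - 1*(-2) = -283 + 2 = -281)
-98*b = -98*(-281) = 27538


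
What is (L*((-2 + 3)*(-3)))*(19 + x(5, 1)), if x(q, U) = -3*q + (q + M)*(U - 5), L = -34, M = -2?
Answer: -816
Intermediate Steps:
x(q, U) = -3*q + (-5 + U)*(-2 + q) (x(q, U) = -3*q + (q - 2)*(U - 5) = -3*q + (-2 + q)*(-5 + U) = -3*q + (-5 + U)*(-2 + q))
(L*((-2 + 3)*(-3)))*(19 + x(5, 1)) = (-34*(-2 + 3)*(-3))*(19 + (10 - 8*5 - 2*1 + 1*5)) = (-34*(-3))*(19 + (10 - 40 - 2 + 5)) = (-34*(-3))*(19 - 27) = 102*(-8) = -816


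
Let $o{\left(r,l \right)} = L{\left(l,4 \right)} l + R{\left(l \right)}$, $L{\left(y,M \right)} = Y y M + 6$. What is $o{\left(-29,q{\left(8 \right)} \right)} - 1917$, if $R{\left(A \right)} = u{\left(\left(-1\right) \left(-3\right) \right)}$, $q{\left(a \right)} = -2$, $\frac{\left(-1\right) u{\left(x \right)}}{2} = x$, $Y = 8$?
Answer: $-1807$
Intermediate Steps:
$u{\left(x \right)} = - 2 x$
$R{\left(A \right)} = -6$ ($R{\left(A \right)} = - 2 \left(\left(-1\right) \left(-3\right)\right) = \left(-2\right) 3 = -6$)
$L{\left(y,M \right)} = 6 + 8 M y$ ($L{\left(y,M \right)} = 8 y M + 6 = 8 M y + 6 = 6 + 8 M y$)
$o{\left(r,l \right)} = -6 + l \left(6 + 32 l\right)$ ($o{\left(r,l \right)} = \left(6 + 8 \cdot 4 l\right) l - 6 = \left(6 + 32 l\right) l - 6 = l \left(6 + 32 l\right) - 6 = -6 + l \left(6 + 32 l\right)$)
$o{\left(-29,q{\left(8 \right)} \right)} - 1917 = \left(-6 + 2 \left(-2\right) \left(3 + 16 \left(-2\right)\right)\right) - 1917 = \left(-6 + 2 \left(-2\right) \left(3 - 32\right)\right) - 1917 = \left(-6 + 2 \left(-2\right) \left(-29\right)\right) - 1917 = \left(-6 + 116\right) - 1917 = 110 - 1917 = -1807$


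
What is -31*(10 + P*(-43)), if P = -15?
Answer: -20305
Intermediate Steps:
-31*(10 + P*(-43)) = -31*(10 - 15*(-43)) = -31*(10 + 645) = -31*655 = -20305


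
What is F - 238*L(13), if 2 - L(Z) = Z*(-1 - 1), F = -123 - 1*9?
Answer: -6796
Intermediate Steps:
F = -132 (F = -123 - 9 = -132)
L(Z) = 2 + 2*Z (L(Z) = 2 - Z*(-1 - 1) = 2 - Z*(-2) = 2 - (-2)*Z = 2 + 2*Z)
F - 238*L(13) = -132 - 238*(2 + 2*13) = -132 - 238*(2 + 26) = -132 - 238*28 = -132 - 6664 = -6796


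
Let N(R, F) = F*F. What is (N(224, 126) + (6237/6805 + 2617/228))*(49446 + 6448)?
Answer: 688934904880667/775770 ≈ 8.8807e+8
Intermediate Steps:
N(R, F) = F**2
(N(224, 126) + (6237/6805 + 2617/228))*(49446 + 6448) = (126**2 + (6237/6805 + 2617/228))*(49446 + 6448) = (15876 + (6237*(1/6805) + 2617*(1/228)))*55894 = (15876 + (6237/6805 + 2617/228))*55894 = (15876 + 19230721/1551540)*55894 = (24651479761/1551540)*55894 = 688934904880667/775770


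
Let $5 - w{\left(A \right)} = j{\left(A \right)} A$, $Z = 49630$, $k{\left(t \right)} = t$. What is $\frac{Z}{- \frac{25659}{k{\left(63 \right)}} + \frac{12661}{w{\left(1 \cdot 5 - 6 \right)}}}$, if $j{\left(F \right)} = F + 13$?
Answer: $\frac{590597}{4016} \approx 147.06$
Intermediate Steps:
$j{\left(F \right)} = 13 + F$
$w{\left(A \right)} = 5 - A \left(13 + A\right)$ ($w{\left(A \right)} = 5 - \left(13 + A\right) A = 5 - A \left(13 + A\right)$)
$\frac{Z}{- \frac{25659}{k{\left(63 \right)}} + \frac{12661}{w{\left(1 \cdot 5 - 6 \right)}}} = \frac{49630}{- \frac{25659}{63} + \frac{12661}{5 - \left(1 \cdot 5 - 6\right) \left(13 + \left(1 \cdot 5 - 6\right)\right)}} = \frac{49630}{\left(-25659\right) \frac{1}{63} + \frac{12661}{5 - \left(5 - 6\right) \left(13 + \left(5 - 6\right)\right)}} = \frac{49630}{- \frac{2851}{7} + \frac{12661}{5 - - (13 - 1)}} = \frac{49630}{- \frac{2851}{7} + \frac{12661}{5 - \left(-1\right) 12}} = \frac{49630}{- \frac{2851}{7} + \frac{12661}{5 + 12}} = \frac{49630}{- \frac{2851}{7} + \frac{12661}{17}} = \frac{49630}{\frac{40160}{119}} = 49630 \cdot \frac{119}{40160} = \frac{590597}{4016}$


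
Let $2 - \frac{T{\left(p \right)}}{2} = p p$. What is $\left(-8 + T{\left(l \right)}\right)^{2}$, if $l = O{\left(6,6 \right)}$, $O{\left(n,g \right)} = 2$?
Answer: $144$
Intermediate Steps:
$l = 2$
$T{\left(p \right)} = 4 - 2 p^{2}$ ($T{\left(p \right)} = 4 - 2 p p = 4 - 2 p^{2}$)
$\left(-8 + T{\left(l \right)}\right)^{2} = \left(-8 + \left(4 - 2 \cdot 2^{2}\right)\right)^{2} = \left(-8 + \left(4 - 8\right)\right)^{2} = \left(-8 - 4\right)^{2} = \left(-12\right)^{2} = 144$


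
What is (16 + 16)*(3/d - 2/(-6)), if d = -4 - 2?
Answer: -16/3 ≈ -5.3333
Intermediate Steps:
d = -6
(16 + 16)*(3/d - 2/(-6)) = (16 + 16)*(3/(-6) - 2/(-6)) = 32*(3*(-⅙) - 2*(-⅙)) = 32*(-½ + ⅓) = 32*(-⅙) = -16/3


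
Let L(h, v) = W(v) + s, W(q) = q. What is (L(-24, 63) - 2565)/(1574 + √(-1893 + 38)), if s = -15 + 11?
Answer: -3944444/2479331 + 2506*I*√1855/2479331 ≈ -1.5909 + 0.043533*I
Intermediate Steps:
s = -4
L(h, v) = -4 + v (L(h, v) = v - 4 = -4 + v)
(L(-24, 63) - 2565)/(1574 + √(-1893 + 38)) = ((-4 + 63) - 2565)/(1574 + √(-1893 + 38)) = (59 - 2565)/(1574 + √(-1855)) = -2506/(1574 + I*√1855)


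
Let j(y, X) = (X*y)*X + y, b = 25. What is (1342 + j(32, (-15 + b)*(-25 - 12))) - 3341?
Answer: 4378833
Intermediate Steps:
j(y, X) = y + y*X**2 (j(y, X) = y*X**2 + y = y + y*X**2)
(1342 + j(32, (-15 + b)*(-25 - 12))) - 3341 = (1342 + 32*(1 + ((-15 + 25)*(-25 - 12))**2)) - 3341 = (1342 + 32*(1 + (10*(-37))**2)) - 3341 = (1342 + 32*(1 + (-370)**2)) - 3341 = (1342 + 32*(1 + 136900)) - 3341 = (1342 + 32*136901) - 3341 = (1342 + 4380832) - 3341 = 4382174 - 3341 = 4378833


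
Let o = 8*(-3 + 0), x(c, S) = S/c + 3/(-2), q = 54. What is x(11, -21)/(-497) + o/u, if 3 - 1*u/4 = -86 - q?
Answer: -4989/142142 ≈ -0.035099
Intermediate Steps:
x(c, S) = -3/2 + S/c (x(c, S) = S/c + 3*(-1/2) = S/c - 3/2 = -3/2 + S/c)
o = -24 (o = 8*(-3) = -24)
u = 572 (u = 12 - 4*(-86 - 1*54) = 12 - 4*(-86 - 54) = 12 - 4*(-140) = 12 + 560 = 572)
x(11, -21)/(-497) + o/u = (-3/2 - 21/11)/(-497) - 24/572 = (-3/2 - 21*1/11)*(-1/497) - 24*1/572 = (-3/2 - 21/11)*(-1/497) - 6/143 = -75/22*(-1/497) - 6/143 = 75/10934 - 6/143 = -4989/142142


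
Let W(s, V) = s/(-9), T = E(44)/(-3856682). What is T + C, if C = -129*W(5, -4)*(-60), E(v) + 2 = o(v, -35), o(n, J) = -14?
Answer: -8291866292/1928341 ≈ -4300.0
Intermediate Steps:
E(v) = -16 (E(v) = -2 - 14 = -16)
T = 8/1928341 (T = -16/(-3856682) = -16*(-1/3856682) = 8/1928341 ≈ 4.1486e-6)
W(s, V) = -s/9 (W(s, V) = s*(-⅑) = -s/9)
C = -4300 (C = -(-43)*5/3*(-60) = -129*(-5/9)*(-60) = (215/3)*(-60) = -4300)
T + C = 8/1928341 - 4300 = -8291866292/1928341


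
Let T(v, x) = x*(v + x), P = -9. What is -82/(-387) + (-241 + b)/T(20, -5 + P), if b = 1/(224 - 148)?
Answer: 2537131/823536 ≈ 3.0808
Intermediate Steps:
b = 1/76 ≈ 0.013158
-82/(-387) + (-241 + b)/T(20, -5 + P) = -82/(-387) + (-241 + 1/76)/(((-5 - 9)*(20 + (-5 - 9)))) = -82*(-1/387) - 18315*(-1/(14*(20 - 14)))/76 = 82/387 - 18315/(76*((-14*6))) = 82/387 - 18315/76/(-84) = 82/387 - 18315/76*(-1/84) = 82/387 + 6105/2128 = 2537131/823536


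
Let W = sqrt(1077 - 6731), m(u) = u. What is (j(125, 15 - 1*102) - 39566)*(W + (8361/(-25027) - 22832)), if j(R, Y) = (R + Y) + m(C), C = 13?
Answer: 22579851959875/25027 - 39515*I*sqrt(5654) ≈ 9.0222e+8 - 2.9713e+6*I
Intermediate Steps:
j(R, Y) = 13 + R + Y (j(R, Y) = (R + Y) + 13 = 13 + R + Y)
W = I*sqrt(5654) (W = sqrt(-5654) = I*sqrt(5654) ≈ 75.193*I)
(j(125, 15 - 1*102) - 39566)*(W + (8361/(-25027) - 22832)) = ((13 + 125 + (15 - 1*102)) - 39566)*(I*sqrt(5654) + (8361/(-25027) - 22832)) = ((13 + 125 + (15 - 102)) - 39566)*(I*sqrt(5654) + (8361*(-1/25027) - 22832)) = ((13 + 125 - 87) - 39566)*(I*sqrt(5654) + (-8361/25027 - 22832)) = (51 - 39566)*(I*sqrt(5654) - 571424825/25027) = -39515*(-571424825/25027 + I*sqrt(5654)) = 22579851959875/25027 - 39515*I*sqrt(5654)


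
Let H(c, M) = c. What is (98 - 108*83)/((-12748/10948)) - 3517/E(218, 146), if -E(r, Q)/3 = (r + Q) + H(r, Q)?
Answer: 42380067211/5564502 ≈ 7616.1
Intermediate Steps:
E(r, Q) = -6*r - 3*Q (E(r, Q) = -3*((r + Q) + r) = -3*((Q + r) + r) = -3*(Q + 2*r) = -6*r - 3*Q)
(98 - 108*83)/((-12748/10948)) - 3517/E(218, 146) = (98 - 108*83)/((-12748/10948)) - 3517/(-6*218 - 3*146) = (98 - 8964)/((-12748*1/10948)) - 3517/(-1308 - 438) = -8866/(-3187/2737) - 3517/(-1746) = -8866*(-2737/3187) - 3517*(-1/1746) = 24266242/3187 + 3517/1746 = 42380067211/5564502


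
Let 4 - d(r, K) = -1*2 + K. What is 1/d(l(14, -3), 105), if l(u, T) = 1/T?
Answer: -1/99 ≈ -0.010101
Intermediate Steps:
d(r, K) = 6 - K (d(r, K) = 4 - (-1*2 + K) = 4 - (-2 + K) = 4 + (2 - K) = 6 - K)
1/d(l(14, -3), 105) = 1/(6 - 1*105) = 1/(6 - 105) = 1/(-99) = -1/99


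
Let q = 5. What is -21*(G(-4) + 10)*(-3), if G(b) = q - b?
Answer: 1197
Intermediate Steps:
G(b) = 5 - b
-21*(G(-4) + 10)*(-3) = -21*((5 - 1*(-4)) + 10)*(-3) = -21*((5 + 4) + 10)*(-3) = -21*(9 + 10)*(-3) = -21*19*(-3) = -399*(-3) = 1197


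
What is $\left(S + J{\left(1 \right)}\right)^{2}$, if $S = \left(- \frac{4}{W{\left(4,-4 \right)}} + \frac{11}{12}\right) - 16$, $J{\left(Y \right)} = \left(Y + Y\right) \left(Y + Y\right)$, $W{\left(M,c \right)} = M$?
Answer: $\frac{21025}{144} \approx 146.01$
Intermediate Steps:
$J{\left(Y \right)} = 4 Y^{2}$ ($J{\left(Y \right)} = 2 Y 2 Y = 4 Y^{2}$)
$S = - \frac{193}{12}$ ($S = \left(- \frac{4}{4} + \frac{11}{12}\right) - 16 = \left(\left(-4\right) \frac{1}{4} + 11 \cdot \frac{1}{12}\right) - 16 = \left(-1 + \frac{11}{12}\right) - 16 = - \frac{1}{12} - 16 = - \frac{193}{12} \approx -16.083$)
$\left(S + J{\left(1 \right)}\right)^{2} = \left(- \frac{193}{12} + 4 \cdot 1^{2}\right)^{2} = \left(- \frac{193}{12} + 4 \cdot 1\right)^{2} = \left(- \frac{193}{12} + 4\right)^{2} = \left(- \frac{145}{12}\right)^{2} = \frac{21025}{144}$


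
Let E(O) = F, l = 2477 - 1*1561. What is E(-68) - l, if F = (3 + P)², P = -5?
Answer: -912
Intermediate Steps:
l = 916 (l = 2477 - 1561 = 916)
F = 4 (F = (3 - 5)² = (-2)² = 4)
E(O) = 4
E(-68) - l = 4 - 1*916 = 4 - 916 = -912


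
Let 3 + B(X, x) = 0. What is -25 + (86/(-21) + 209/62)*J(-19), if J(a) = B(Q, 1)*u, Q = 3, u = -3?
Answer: -13679/434 ≈ -31.518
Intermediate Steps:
B(X, x) = -3 (B(X, x) = -3 + 0 = -3)
J(a) = 9 (J(a) = -3*(-3) = 9)
-25 + (86/(-21) + 209/62)*J(-19) = -25 + (86/(-21) + 209/62)*9 = -25 + (86*(-1/21) + 209*(1/62))*9 = -25 + (-86/21 + 209/62)*9 = -25 - 943/1302*9 = -25 - 2829/434 = -13679/434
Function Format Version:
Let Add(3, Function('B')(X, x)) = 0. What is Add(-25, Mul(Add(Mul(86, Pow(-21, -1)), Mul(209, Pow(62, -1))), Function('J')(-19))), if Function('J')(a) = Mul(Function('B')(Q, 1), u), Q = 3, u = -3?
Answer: Rational(-13679, 434) ≈ -31.518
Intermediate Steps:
Function('B')(X, x) = -3 (Function('B')(X, x) = Add(-3, 0) = -3)
Function('J')(a) = 9 (Function('J')(a) = Mul(-3, -3) = 9)
Add(-25, Mul(Add(Mul(86, Pow(-21, -1)), Mul(209, Pow(62, -1))), Function('J')(-19))) = Add(-25, Mul(Add(Mul(86, Pow(-21, -1)), Mul(209, Pow(62, -1))), 9)) = Add(-25, Mul(Add(Mul(86, Rational(-1, 21)), Mul(209, Rational(1, 62))), 9)) = Add(-25, Mul(Add(Rational(-86, 21), Rational(209, 62)), 9)) = Add(-25, Mul(Rational(-943, 1302), 9)) = Add(-25, Rational(-2829, 434)) = Rational(-13679, 434)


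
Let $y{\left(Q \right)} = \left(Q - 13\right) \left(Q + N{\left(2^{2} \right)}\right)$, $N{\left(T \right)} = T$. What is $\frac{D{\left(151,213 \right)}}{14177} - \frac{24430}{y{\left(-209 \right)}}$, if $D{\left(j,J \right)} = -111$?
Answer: $- \frac{35139572}{64519527} \approx -0.54463$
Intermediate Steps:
$y{\left(Q \right)} = \left(-13 + Q\right) \left(4 + Q\right)$ ($y{\left(Q \right)} = \left(Q - 13\right) \left(Q + 2^{2}\right) = \left(-13 + Q\right) \left(Q + 4\right) = \left(-13 + Q\right) \left(4 + Q\right)$)
$\frac{D{\left(151,213 \right)}}{14177} - \frac{24430}{y{\left(-209 \right)}} = - \frac{111}{14177} - \frac{24430}{-52 + \left(-209\right)^{2} - -1881} = \left(-111\right) \frac{1}{14177} - \frac{24430}{-52 + 43681 + 1881} = - \frac{111}{14177} - \frac{24430}{45510} = - \frac{111}{14177} - \frac{2443}{4551} = - \frac{35139572}{64519527}$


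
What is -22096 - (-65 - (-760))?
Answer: -22791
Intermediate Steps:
-22096 - (-65 - (-760)) = -22096 - (-65 - 76*(-10)) = -22096 - (-65 + 760) = -22096 - 1*695 = -22096 - 695 = -22791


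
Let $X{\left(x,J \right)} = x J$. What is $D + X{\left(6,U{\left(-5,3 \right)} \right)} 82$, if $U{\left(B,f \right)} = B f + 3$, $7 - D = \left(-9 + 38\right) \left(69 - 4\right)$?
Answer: $-7782$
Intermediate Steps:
$D = -1878$ ($D = 7 - \left(-9 + 38\right) \left(69 - 4\right) = 7 - 29 \cdot 65 = 7 - 1885 = -1878$)
$U{\left(B,f \right)} = 3 + B f$
$X{\left(x,J \right)} = J x$
$D + X{\left(6,U{\left(-5,3 \right)} \right)} 82 = -1878 + \left(3 - 15\right) 6 \cdot 82 = -1878 + \left(-12\right) 6 \cdot 82 = -1878 - 5904 = -7782$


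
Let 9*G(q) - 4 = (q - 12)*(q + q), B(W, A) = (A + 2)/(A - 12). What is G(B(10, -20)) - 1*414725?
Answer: -477764335/1152 ≈ -4.1473e+5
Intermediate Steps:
B(W, A) = (2 + A)/(-12 + A)
G(q) = 4/9 + 2*q*(-12 + q)/9 (G(q) = 4/9 + ((q - 12)*(q + q))/9 = 4/9 + ((-12 + q)*(2*q))/9 = 4/9 + (2*q*(-12 + q))/9 = 4/9 + 2*q*(-12 + q)/9)
G(B(10, -20)) - 1*414725 = (4/9 - 8*(2 - 20)/(3*(-12 - 20)) + 2*((2 - 20)/(-12 - 20))**2/9) - 1*414725 = (4/9 - 8*(-18)/(3*(-32)) + 2*(-18/(-32))**2/9) - 414725 = (4/9 - (-1)*(-18)/12 + 2*(-1/32*(-18))**2/9) - 414725 = (4/9 - 8/3*9/16 + 2*(9/16)**2/9) - 414725 = (4/9 - 3/2 + (2/9)*(81/256)) - 414725 = (4/9 - 3/2 + 9/128) - 414725 = -1135/1152 - 414725 = -477764335/1152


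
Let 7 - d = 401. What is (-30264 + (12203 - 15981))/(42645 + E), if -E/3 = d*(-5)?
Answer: -34042/36735 ≈ -0.92669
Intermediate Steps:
d = -394 (d = 7 - 1*401 = 7 - 401 = -394)
E = -5910 (E = -(-1182)*(-5) = -3*1970 = -5910)
(-30264 + (12203 - 15981))/(42645 + E) = (-30264 + (12203 - 15981))/(42645 - 5910) = (-30264 - 3778)/36735 = -34042*1/36735 = -34042/36735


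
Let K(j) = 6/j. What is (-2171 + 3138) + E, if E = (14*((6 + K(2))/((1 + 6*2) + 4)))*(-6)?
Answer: 15683/17 ≈ 922.53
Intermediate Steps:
E = -756/17 (E = (14*((6 + 6/2)/((1 + 6*2) + 4)))*(-6) = (14*((6 + 6*(1/2))/((1 + 12) + 4)))*(-6) = (14*((6 + 3)/(13 + 4)))*(-6) = (14*(9/17))*(-6) = (126/17)*(-6) = -756/17 ≈ -44.471)
(-2171 + 3138) + E = (-2171 + 3138) - 756/17 = 967 - 756/17 = 15683/17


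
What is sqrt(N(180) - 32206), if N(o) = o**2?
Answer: sqrt(194) ≈ 13.928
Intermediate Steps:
sqrt(N(180) - 32206) = sqrt(180**2 - 32206) = sqrt(32400 - 32206) = sqrt(194)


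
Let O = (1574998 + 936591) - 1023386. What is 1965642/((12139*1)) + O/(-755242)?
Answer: 1466470099147/9167882638 ≈ 159.96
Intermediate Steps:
O = 1488203 (O = 2511589 - 1023386 = 1488203)
1965642/((12139*1)) + O/(-755242) = 1965642/((12139*1)) + 1488203/(-755242) = 1965642/12139 + 1488203*(-1/755242) = 1965642*(1/12139) - 1488203/755242 = 1965642/12139 - 1488203/755242 = 1466470099147/9167882638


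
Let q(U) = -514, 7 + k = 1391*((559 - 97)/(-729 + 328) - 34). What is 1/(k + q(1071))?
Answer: -401/19816457 ≈ -2.0236e-5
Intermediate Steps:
k = -19610343/401 (k = -7 + 1391*((559 - 97)/(-729 + 328) - 34) = -7 + 1391*(462/(-401) - 34) = -7 + 1391*(462*(-1/401) - 34) = -7 + 1391*(-462/401 - 34) = -7 + 1391*(-14096/401) = -7 - 19607536/401 = -19610343/401 ≈ -48904.)
1/(k + q(1071)) = 1/(-19610343/401 - 514) = 1/(-19816457/401) = -401/19816457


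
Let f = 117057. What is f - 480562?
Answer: -363505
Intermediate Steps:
f - 480562 = 117057 - 480562 = -363505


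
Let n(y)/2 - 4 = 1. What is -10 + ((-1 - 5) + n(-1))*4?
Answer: 6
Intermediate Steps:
n(y) = 10 (n(y) = 8 + 2*1 = 8 + 2 = 10)
-10 + ((-1 - 5) + n(-1))*4 = -10 + ((-1 - 5) + 10)*4 = -10 + (-6 + 10)*4 = -10 + 4*4 = -10 + 16 = 6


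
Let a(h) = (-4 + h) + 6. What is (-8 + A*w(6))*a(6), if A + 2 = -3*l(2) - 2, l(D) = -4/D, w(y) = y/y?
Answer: -48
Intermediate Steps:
w(y) = 1
a(h) = 2 + h
A = 2 (A = -2 + (-(-12)/2 - 2) = -2 + (-3*(-2) - 2) = -2 + (6 - 2) = -2 + 4 = 2)
(-8 + A*w(6))*a(6) = (-8 + 2*1)*(2 + 6) = (-8 + 2)*8 = -6*8 = -48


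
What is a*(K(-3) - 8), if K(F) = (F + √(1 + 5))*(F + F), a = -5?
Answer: -50 + 30*√6 ≈ 23.485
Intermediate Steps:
K(F) = 2*F*(F + √6) (K(F) = (F + √6)*(2*F) = 2*F*(F + √6))
a*(K(-3) - 8) = -5*(2*(-3)*(-3 + √6) - 8) = -5*((18 - 6*√6) - 8) = -5*(10 - 6*√6) = -50 + 30*√6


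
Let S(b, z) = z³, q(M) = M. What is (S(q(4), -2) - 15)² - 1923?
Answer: -1394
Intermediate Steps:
(S(q(4), -2) - 15)² - 1923 = ((-2)³ - 15)² - 1923 = (-8 - 15)² - 1923 = (-23)² - 1923 = 529 - 1923 = -1394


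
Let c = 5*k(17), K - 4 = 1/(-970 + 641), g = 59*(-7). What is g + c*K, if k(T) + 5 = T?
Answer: -56977/329 ≈ -173.18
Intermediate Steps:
k(T) = -5 + T
g = -413
K = 1315/329 (K = 4 + 1/(-970 + 641) = 4 + 1/(-329) = 4 - 1/329 = 1315/329 ≈ 3.9970)
c = 60 (c = 5*(-5 + 17) = 5*12 = 60)
g + c*K = -413 + 60*(1315/329) = -413 + 78900/329 = -56977/329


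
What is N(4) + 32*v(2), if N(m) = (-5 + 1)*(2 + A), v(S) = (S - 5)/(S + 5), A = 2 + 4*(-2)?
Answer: 16/7 ≈ 2.2857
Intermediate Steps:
A = -6 (A = 2 - 8 = -6)
v(S) = (-5 + S)/(5 + S)
N(m) = 16 (N(m) = (-5 + 1)*(2 - 6) = -4*(-4) = 16)
N(4) + 32*v(2) = 16 + 32*((-5 + 2)/(5 + 2)) = 16 + 32*(-3/7) = 16 - 96/7 = 16/7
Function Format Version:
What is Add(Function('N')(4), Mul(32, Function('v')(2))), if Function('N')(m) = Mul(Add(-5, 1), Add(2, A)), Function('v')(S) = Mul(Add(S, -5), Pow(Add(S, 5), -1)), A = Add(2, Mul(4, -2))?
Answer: Rational(16, 7) ≈ 2.2857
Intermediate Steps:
A = -6 (A = Add(2, -8) = -6)
Function('v')(S) = Mul(Pow(Add(5, S), -1), Add(-5, S)) (Function('v')(S) = Mul(Add(-5, S), Pow(Add(5, S), -1)) = Mul(Pow(Add(5, S), -1), Add(-5, S)))
Function('N')(m) = 16 (Function('N')(m) = Mul(Add(-5, 1), Add(2, -6)) = Mul(-4, -4) = 16)
Add(Function('N')(4), Mul(32, Function('v')(2))) = Add(16, Mul(32, Mul(Pow(Add(5, 2), -1), Add(-5, 2)))) = Add(16, Mul(32, Mul(Pow(7, -1), -3))) = Add(16, Mul(32, Mul(Rational(1, 7), -3))) = Add(16, Mul(32, Rational(-3, 7))) = Add(16, Rational(-96, 7)) = Rational(16, 7)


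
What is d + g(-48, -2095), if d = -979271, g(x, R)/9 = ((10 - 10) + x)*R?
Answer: -74231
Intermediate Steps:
g(x, R) = 9*R*x (g(x, R) = 9*(((10 - 10) + x)*R) = 9*((0 + x)*R) = 9*(x*R) = 9*(R*x) = 9*R*x)
d + g(-48, -2095) = -979271 + 9*(-2095)*(-48) = -979271 + 905040 = -74231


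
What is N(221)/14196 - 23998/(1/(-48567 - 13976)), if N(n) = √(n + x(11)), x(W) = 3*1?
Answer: 1500906914 + √14/3549 ≈ 1.5009e+9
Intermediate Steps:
x(W) = 3
N(n) = √(3 + n) (N(n) = √(n + 3) = √(3 + n))
N(221)/14196 - 23998/(1/(-48567 - 13976)) = √(3 + 221)/14196 - 23998/(1/(-48567 - 13976)) = √224*(1/14196) - 23998/(1/(-62543)) = (4*√14)*(1/14196) - 23998/(-1/62543) = √14/3549 - 23998*(-62543) = √14/3549 + 1500906914 = 1500906914 + √14/3549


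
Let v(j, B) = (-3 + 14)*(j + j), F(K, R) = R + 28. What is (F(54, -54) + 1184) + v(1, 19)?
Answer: 1180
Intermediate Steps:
F(K, R) = 28 + R
v(j, B) = 22*j (v(j, B) = 11*(2*j) = 22*j)
(F(54, -54) + 1184) + v(1, 19) = ((28 - 54) + 1184) + 22*1 = (-26 + 1184) + 22 = 1158 + 22 = 1180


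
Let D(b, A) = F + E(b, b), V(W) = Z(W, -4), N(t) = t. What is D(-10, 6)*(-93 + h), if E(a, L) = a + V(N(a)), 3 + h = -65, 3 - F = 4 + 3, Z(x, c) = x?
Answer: 3864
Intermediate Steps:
V(W) = W
F = -4 (F = 3 - (4 + 3) = 3 - 1*7 = 3 - 7 = -4)
h = -68 (h = -3 - 65 = -68)
E(a, L) = 2*a (E(a, L) = a + a = 2*a)
D(b, A) = -4 + 2*b
D(-10, 6)*(-93 + h) = (-4 + 2*(-10))*(-93 - 68) = (-4 - 20)*(-161) = -24*(-161) = 3864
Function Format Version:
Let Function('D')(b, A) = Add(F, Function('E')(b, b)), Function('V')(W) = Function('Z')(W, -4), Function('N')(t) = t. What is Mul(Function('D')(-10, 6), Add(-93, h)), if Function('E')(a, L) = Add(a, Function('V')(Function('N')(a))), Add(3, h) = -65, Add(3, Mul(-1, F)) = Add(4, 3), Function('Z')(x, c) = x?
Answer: 3864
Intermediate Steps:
Function('V')(W) = W
F = -4 (F = Add(3, Mul(-1, Add(4, 3))) = Add(3, Mul(-1, 7)) = Add(3, -7) = -4)
h = -68 (h = Add(-3, -65) = -68)
Function('E')(a, L) = Mul(2, a) (Function('E')(a, L) = Add(a, a) = Mul(2, a))
Function('D')(b, A) = Add(-4, Mul(2, b))
Mul(Function('D')(-10, 6), Add(-93, h)) = Mul(Add(-4, Mul(2, -10)), Add(-93, -68)) = Mul(Add(-4, -20), -161) = Mul(-24, -161) = 3864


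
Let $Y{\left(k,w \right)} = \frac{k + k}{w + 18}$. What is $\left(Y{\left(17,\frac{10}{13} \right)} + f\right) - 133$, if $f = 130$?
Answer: $- \frac{145}{122} \approx -1.1885$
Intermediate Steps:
$Y{\left(k,w \right)} = \frac{2 k}{18 + w}$
$\left(Y{\left(17,\frac{10}{13} \right)} + f\right) - 133 = \left(2 \cdot 17 \frac{1}{18 + \frac{10}{13}} + 130\right) - 133 = \left(2 \cdot 17 \frac{1}{\frac{244}{13}} + 130\right) - 133 = \left(2 \cdot 17 \cdot \frac{13}{244} + 130\right) - 133 = \left(\frac{221}{122} + 130\right) - 133 = \frac{16081}{122} - 133 = - \frac{145}{122}$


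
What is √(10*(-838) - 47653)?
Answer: I*√56033 ≈ 236.71*I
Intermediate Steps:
√(10*(-838) - 47653) = √(-8380 - 47653) = √(-56033) = I*√56033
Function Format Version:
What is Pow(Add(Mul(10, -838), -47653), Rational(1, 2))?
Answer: Mul(I, Pow(56033, Rational(1, 2))) ≈ Mul(236.71, I)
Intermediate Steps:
Pow(Add(Mul(10, -838), -47653), Rational(1, 2)) = Pow(Add(-8380, -47653), Rational(1, 2)) = Pow(-56033, Rational(1, 2)) = Mul(I, Pow(56033, Rational(1, 2)))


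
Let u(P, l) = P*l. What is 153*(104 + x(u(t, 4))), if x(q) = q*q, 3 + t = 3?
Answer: 15912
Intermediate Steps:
t = 0 (t = -3 + 3 = 0)
x(q) = q²
153*(104 + x(u(t, 4))) = 153*(104 + (0*4)²) = 153*(104 + 0²) = 153*(104 + 0) = 153*104 = 15912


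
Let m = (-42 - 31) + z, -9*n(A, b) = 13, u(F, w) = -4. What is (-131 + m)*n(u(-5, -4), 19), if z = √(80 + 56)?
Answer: 884/3 - 26*√34/9 ≈ 277.82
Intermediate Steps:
z = 2*√34 (z = √136 = 2*√34 ≈ 11.662)
n(A, b) = -13/9 (n(A, b) = -⅑*13 = -13/9)
m = -73 + 2*√34 (m = (-42 - 31) + 2*√34 = -73 + 2*√34 ≈ -61.338)
(-131 + m)*n(u(-5, -4), 19) = (-131 + (-73 + 2*√34))*(-13/9) = (-204 + 2*√34)*(-13/9) = 884/3 - 26*√34/9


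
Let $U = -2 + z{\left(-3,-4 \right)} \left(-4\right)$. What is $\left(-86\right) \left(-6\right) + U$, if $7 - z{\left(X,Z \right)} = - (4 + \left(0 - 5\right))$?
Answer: $490$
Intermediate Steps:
$z{\left(X,Z \right)} = 6$ ($z{\left(X,Z \right)} = 7 - - (4 + \left(0 - 5\right)) = 7 - - (4 - 5) = 7 - \left(-1\right) \left(-1\right) = 7 - 1 = 6$)
$U = -26$ ($U = -2 + 6 \left(-4\right) = -2 - 24 = -26$)
$\left(-86\right) \left(-6\right) + U = \left(-86\right) \left(-6\right) - 26 = 516 - 26 = 490$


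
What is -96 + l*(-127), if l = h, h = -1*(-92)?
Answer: -11780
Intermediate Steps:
h = 92
l = 92
-96 + l*(-127) = -96 + 92*(-127) = -96 - 11684 = -11780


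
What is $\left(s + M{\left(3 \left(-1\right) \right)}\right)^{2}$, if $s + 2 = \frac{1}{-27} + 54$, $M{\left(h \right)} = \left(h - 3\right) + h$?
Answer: $\frac{1345600}{729} \approx 1845.8$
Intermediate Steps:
$M{\left(h \right)} = -3 + 2 h$ ($M{\left(h \right)} = \left(-3 + h\right) + h = -3 + 2 h$)
$s = \frac{1403}{27}$ ($s = -2 + \left(\frac{1}{-27} + 54\right) = -2 + \left(- \frac{1}{27} + 54\right) = -2 + \frac{1457}{27} = \frac{1403}{27} \approx 51.963$)
$\left(s + M{\left(3 \left(-1\right) \right)}\right)^{2} = \left(\frac{1403}{27} + \left(-3 + 2 \cdot 3 \left(-1\right)\right)\right)^{2} = \left(\frac{1403}{27} + \left(-3 + 2 \left(-3\right)\right)\right)^{2} = \left(\frac{1403}{27} - 9\right)^{2} = \left(\frac{1160}{27}\right)^{2} = \frac{1345600}{729}$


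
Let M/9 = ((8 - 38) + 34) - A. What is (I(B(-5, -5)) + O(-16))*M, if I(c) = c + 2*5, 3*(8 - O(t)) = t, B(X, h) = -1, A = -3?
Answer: 1407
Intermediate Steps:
O(t) = 8 - t/3
I(c) = 10 + c (I(c) = c + 10 = 10 + c)
M = 63 (M = 9*(((8 - 38) + 34) - 1*(-3)) = 9*((-30 + 34) + 3) = 9*(4 + 3) = 9*7 = 63)
(I(B(-5, -5)) + O(-16))*M = ((10 - 1) + (8 - ⅓*(-16)))*63 = (9 + (8 + 16/3))*63 = (9 + 40/3)*63 = (67/3)*63 = 1407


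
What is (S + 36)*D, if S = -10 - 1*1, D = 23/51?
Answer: 575/51 ≈ 11.275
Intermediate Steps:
D = 23/51 (D = 23*(1/51) = 23/51 ≈ 0.45098)
S = -11 (S = -10 - 1 = -11)
(S + 36)*D = (-11 + 36)*(23/51) = 25*(23/51) = 575/51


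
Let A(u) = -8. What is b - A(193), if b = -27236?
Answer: -27228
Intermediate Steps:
b - A(193) = -27236 - 1*(-8) = -27236 + 8 = -27228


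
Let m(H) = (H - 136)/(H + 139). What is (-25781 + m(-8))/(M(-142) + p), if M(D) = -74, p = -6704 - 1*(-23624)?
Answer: -3377455/2206826 ≈ -1.5305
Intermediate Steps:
p = 16920 (p = -6704 + 23624 = 16920)
m(H) = (-136 + H)/(139 + H)
(-25781 + m(-8))/(M(-142) + p) = (-25781 + (-136 - 8)/(139 - 8))/(-74 + 16920) = (-25781 - 144/131)/16846 = (-25781 + (1/131)*(-144))*(1/16846) = (-25781 - 144/131)*(1/16846) = -3377455/131*1/16846 = -3377455/2206826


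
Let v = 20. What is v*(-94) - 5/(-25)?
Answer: -9399/5 ≈ -1879.8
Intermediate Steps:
v*(-94) - 5/(-25) = 20*(-94) - 5/(-25) = -1880 - 5*(-1/25) = -1880 + 1/5 = -9399/5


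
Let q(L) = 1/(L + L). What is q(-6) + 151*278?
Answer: 503735/12 ≈ 41978.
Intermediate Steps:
q(L) = 1/(2*L)
q(-6) + 151*278 = (1/2)/(-6) + 151*278 = (1/2)*(-1/6) + 41978 = -1/12 + 41978 = 503735/12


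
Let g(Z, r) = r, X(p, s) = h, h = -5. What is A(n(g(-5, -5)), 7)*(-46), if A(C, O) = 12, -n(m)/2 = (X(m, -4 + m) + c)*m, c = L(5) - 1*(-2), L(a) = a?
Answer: -552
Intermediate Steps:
X(p, s) = -5
c = 7 (c = 5 - 1*(-2) = 5 + 2 = 7)
n(m) = -4*m (n(m) = -2*(-5 + 7)*m = -4*m)
A(n(g(-5, -5)), 7)*(-46) = 12*(-46) = -552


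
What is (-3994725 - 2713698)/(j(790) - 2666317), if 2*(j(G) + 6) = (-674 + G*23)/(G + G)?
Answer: 2649827085/1053195398 ≈ 2.5160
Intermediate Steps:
j(G) = -6 + (-674 + 23*G)/(4*G) (j(G) = -6 + ((-674 + G*23)/(G + G))/2 = -6 + ((-674 + 23*G)/((2*G)))/2 = -6 + ((-674 + 23*G)*(1/(2*G)))/2 = -6 + ((-674 + 23*G)/(2*G))/2 = -6 + (-674 + 23*G)/(4*G))
(-3994725 - 2713698)/(j(790) - 2666317) = (-3994725 - 2713698)/((1/4)*(-674 - 1*790)/790 - 2666317) = -6708423/((1/4)*(1/790)*(-674 - 790) - 2666317) = -6708423/((1/4)*(1/790)*(-1464) - 2666317) = -6708423/(-183/395 - 2666317) = -6708423/(-1053195398/395) = -6708423*(-395/1053195398) = 2649827085/1053195398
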